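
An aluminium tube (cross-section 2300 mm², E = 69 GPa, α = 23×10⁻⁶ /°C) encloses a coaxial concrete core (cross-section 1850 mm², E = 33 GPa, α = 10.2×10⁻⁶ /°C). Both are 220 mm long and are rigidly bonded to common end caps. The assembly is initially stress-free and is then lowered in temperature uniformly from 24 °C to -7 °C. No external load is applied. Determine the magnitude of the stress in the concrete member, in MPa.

σ ≈ 9.46 MPa (compressive)

Both members must finish at the same length. With the larger α, the aluminium tends to over-contract; the plates restrain it, putting the aluminium in tension and the concrete in compression. With no external load the two internal forces are equal and opposite, magnitude P.
Equating the net (thermal + elastic) strains gives |α₁ − α₂|·ΔT = P·[1/(A₁E₁) + 1/(A₂E₂)].
|α₁ − α₂|·ΔT = 12.8×10⁻⁶ × 31 = 0.0003968.
1/(A₁E₁) + 1/(A₂E₂) = 1/(2300×69×10³) + 1/(1850×33×10³) = 2.268×10⁻⁸ N⁻¹.
P = 0.0003968 / 2.268×10⁻⁸ = 17490 N = 17.49 kN.
σ_{concrete} = P/A₂ = 17490/1850 = 9.457 MPa, compressive.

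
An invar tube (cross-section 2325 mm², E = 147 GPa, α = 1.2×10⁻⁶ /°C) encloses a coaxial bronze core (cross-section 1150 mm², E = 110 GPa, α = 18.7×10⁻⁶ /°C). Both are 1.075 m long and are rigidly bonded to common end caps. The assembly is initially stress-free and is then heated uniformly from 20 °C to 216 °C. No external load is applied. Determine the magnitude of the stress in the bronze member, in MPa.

σ ≈ 275 MPa (compressive)

The bronze has the larger α, so on heating it would change length more than the invar if both were free. The rigid plates force a common final length, so the bronze is put into compression and the invar into tension, with equal and opposite forces P (no external load).
Equating the net (thermal + elastic) strains gives |α₁ − α₂|·ΔT = P·[1/(A₁E₁) + 1/(A₂E₂)].
|α₁ − α₂|·ΔT = 17.5×10⁻⁶ × 196 = 0.00343.
1/(A₁E₁) + 1/(A₂E₂) = 1/(2325×147×10³) + 1/(1150×110×10³) = 1.083×10⁻⁸ N⁻¹.
So P = 0.00343 / 1.083×10⁻⁸ = 316.7 kN.
σ_{bronze} = P/A₂ = 316700/1150 = 275.4 MPa, compressive.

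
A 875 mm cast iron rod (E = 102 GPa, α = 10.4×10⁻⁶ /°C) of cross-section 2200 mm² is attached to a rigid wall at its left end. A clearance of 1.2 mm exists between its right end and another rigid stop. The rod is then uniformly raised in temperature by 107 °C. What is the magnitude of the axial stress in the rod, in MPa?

If the wall were absent the rod would grow by αΔT L = 10.4×10⁻⁶ × 107 × 875 = 0.9737 mm.
Since δ_free = 0.974 mm is less than the 1.2 mm gap, the rod never touches the wall. No axial force develops.

σ ≈ 0 MPa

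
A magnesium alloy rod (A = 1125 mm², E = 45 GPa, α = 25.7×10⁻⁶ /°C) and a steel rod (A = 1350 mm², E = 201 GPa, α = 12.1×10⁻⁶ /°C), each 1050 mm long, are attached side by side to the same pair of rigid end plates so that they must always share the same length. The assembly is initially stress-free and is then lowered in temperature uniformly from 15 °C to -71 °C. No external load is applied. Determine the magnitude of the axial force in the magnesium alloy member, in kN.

P ≈ 49.9 kN (tensile in the magnesium alloy)

Both members must finish at the same length. With the larger α, the magnesium alloy tends to over-contract; the plates restrain it, putting the magnesium alloy in tension and the steel in compression. With no external load the two internal forces are equal and opposite, magnitude P.
Equating the net (thermal + elastic) strains gives |α₁ − α₂|·ΔT = P·[1/(A₁E₁) + 1/(A₂E₂)].
|α₁ − α₂|·ΔT = 13.6×10⁻⁶ × 86 = 0.00117.
1/(A₁E₁) + 1/(A₂E₂) = 1/(1125×45×10³) + 1/(1350×201×10³) = 2.344×10⁻⁸ N⁻¹.
So P = 0.00117 / 2.344×10⁻⁸ = 49.9 kN.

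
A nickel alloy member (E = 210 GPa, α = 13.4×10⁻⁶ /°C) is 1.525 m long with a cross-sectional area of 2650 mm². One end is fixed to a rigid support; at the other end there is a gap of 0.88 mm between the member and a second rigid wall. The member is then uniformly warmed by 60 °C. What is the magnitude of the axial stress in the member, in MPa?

σ ≈ 47.7 MPa (compressive)

Free thermal elongation = αΔT L = 13.4×10⁻⁶ × 60 × 1525 = 1.226 mm.
After closing the 0.88 mm clearance, 1.226 − 0.88 = 0.3461 mm of expansion remains to be suppressed by the wall.
That suppressed elongation corresponds to σ = E·Δ/L = 210×10³ × 0.3461/1525 = 47.66 MPa.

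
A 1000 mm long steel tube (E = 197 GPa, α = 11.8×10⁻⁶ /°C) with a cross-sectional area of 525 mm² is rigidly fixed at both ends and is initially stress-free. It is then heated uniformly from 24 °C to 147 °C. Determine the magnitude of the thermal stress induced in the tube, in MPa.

The supports are rigid, so the total axial strain is zero. The restrained thermal strain is ε = αΔT = 11.8×10⁻⁶ × 123 = 1451.4×10⁻⁶.
The stress required to suppress this strain is σ = Eε = 197×10³ × 1451.4×10⁻⁶ = 285.9 MPa, compressive since the tube is trying to expand.

σ ≈ 286 MPa (compressive)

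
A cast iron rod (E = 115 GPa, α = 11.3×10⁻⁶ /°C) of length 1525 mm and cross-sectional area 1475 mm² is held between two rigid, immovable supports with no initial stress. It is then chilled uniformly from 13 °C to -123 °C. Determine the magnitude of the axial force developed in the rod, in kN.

P ≈ 261 kN (tensile)

Full restraint means ε = 0, so the stress is σ = EαΔT = 115×10³ × 11.3×10⁻⁶ × 136 = 176.7 MPa.
Axial force P = σA = 176.7 × 1475 = 260700 N = 260.7 kN, tensile.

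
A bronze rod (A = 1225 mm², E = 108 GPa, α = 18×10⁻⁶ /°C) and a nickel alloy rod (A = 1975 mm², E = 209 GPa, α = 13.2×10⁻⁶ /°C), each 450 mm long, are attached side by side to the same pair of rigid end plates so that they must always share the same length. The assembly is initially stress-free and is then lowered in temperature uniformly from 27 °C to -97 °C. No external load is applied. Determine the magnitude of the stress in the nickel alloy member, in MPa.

Equilibrium of a rigid end plate with no external load gives equal and opposite internal forces ±P in the two members. Since α_{bronze} > α_{nickel alloy}, cooling drives the bronze into tension and the nickel alloy into compression.
Compatibility of the two members (thermal + elastic change equal): (α₁ − α₂)ΔT = P·[1/(A₁E₁) + 1/(A₂E₂)].
|α₁ − α₂|·ΔT = 4.8×10⁻⁶ × 124 = 0.0005952.
1/(A₁E₁) + 1/(A₂E₂) = 1/(1225×108×10³) + 1/(1975×209×10³) = 9.981×10⁻⁹ N⁻¹.
P = 0.0005952 / 9.981×10⁻⁹ = 59630 N = 59.63 kN.
σ_{nickel alloy} = P/A₂ = 59630/1975 = 30.19 MPa, compressive.

σ ≈ 30.2 MPa (compressive)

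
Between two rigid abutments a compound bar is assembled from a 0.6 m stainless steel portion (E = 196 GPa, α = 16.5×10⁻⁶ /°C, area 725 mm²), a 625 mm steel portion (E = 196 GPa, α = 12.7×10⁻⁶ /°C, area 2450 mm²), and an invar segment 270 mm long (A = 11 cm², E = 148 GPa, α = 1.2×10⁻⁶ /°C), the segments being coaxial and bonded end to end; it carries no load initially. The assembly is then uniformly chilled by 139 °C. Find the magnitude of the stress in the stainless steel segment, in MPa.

Free thermal contraction of the whole bar: Σ αᵢΔT Lᵢ = 16.5×10⁻⁶×139×600 + 12.7×10⁻⁶×139×625 + 1.2×10⁻⁶×139×270 = 2.524 mm.
The walls prevent any net length change, so an axial force P (same in every segment) develops. Compatibility: P · Σ Lᵢ/(AᵢEᵢ) = δ_free.
The series flexibility is Σ Lᵢ/(AᵢEᵢ) = 600/(725×196×10³) + 625/(2450×196×10³) + 270/(1100×148×10³) = 7.182×10⁻⁶ mm/N.
So P = 2.524 / 7.182×10⁻⁶ = 351.5 kN, tensile.
σ_{stainless steel} = P / A = 351500 / 725 = 484.8 MPa.

σ ≈ 485 MPa (tensile)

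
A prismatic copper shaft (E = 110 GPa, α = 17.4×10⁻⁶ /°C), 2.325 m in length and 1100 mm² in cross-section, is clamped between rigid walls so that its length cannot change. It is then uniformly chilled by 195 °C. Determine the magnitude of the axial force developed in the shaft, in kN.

P ≈ 411 kN (tensile)

Full restraint means ε = 0, so the stress is σ = EαΔT = 110×10³ × 17.4×10⁻⁶ × 195 = 373.2 MPa.
Axial force P = σA = 373.2 × 1100 = 410600 N = 410.6 kN, tensile.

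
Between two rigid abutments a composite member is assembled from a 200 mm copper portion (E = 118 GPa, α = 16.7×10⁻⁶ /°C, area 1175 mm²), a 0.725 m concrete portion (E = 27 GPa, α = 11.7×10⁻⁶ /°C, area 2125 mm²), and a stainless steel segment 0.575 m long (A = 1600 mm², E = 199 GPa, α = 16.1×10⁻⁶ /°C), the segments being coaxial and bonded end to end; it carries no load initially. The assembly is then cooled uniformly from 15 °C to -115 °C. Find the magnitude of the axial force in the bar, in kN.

Free thermal contraction of the whole bar: Σ αᵢΔT Lᵢ = 16.7×10⁻⁶×130×200 + 11.7×10⁻⁶×130×725 + 16.1×10⁻⁶×130×575 = 2.74 mm.
The walls prevent any net length change, so an axial force P (same in every segment) develops. Compatibility: P · Σ Lᵢ/(AᵢEᵢ) = δ_free.
The series flexibility is Σ Lᵢ/(AᵢEᵢ) = 200/(1175×118×10³) + 725/(2125×27×10³) + 575/(1600×199×10³) = 1.588×10⁻⁵ mm/N.
Hence P = δ_free / Σ(L/AE) = 2.74/1.588×10⁻⁵ = 172.5 kN (tensile).

P ≈ 173 kN (tensile)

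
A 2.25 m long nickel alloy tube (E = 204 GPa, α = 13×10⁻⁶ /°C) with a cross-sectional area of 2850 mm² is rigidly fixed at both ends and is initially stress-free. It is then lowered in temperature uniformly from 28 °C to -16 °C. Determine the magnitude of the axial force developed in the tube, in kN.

The ends cannot move, so σ = EαΔT = 204×10³ × 13×10⁻⁶ × 44 = 116.7 MPa.
P = AEαΔT = 2850 × 204×10³ × 13×10⁻⁶ × 44 = 332.6 kN (tensile).

P ≈ 333 kN (tensile)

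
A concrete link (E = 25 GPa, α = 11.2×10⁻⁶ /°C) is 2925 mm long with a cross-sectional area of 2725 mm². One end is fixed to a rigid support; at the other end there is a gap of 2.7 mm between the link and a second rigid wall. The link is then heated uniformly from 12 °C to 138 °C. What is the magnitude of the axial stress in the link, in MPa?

σ ≈ 12.2 MPa (compressive)

Unrestrained expansion: δ_free = αΔT L = 11.2×10⁻⁶ × 126 × 2925 = 4.128 mm.
The gap closes (δ_free > 2.7 mm) and the wall then resists a further 4.128 − 2.7 = 1.428 mm of expansion.
Compatibility: PL/(AE) = 1.428 mm, so σ = P/A = E × (1.428/2925) = 12.2 MPa.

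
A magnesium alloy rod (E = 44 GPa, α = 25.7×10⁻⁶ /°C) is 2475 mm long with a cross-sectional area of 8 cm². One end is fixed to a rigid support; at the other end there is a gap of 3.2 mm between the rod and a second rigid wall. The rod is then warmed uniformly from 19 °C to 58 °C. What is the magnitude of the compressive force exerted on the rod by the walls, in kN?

Free thermal elongation = αΔT L = 25.7×10⁻⁶ × 39 × 2475 = 2.481 mm.
Since δ_free = 2.48 mm is less than the 3.2 mm gap, the rod never touches the wall. No axial force develops.

P ≈ 0 kN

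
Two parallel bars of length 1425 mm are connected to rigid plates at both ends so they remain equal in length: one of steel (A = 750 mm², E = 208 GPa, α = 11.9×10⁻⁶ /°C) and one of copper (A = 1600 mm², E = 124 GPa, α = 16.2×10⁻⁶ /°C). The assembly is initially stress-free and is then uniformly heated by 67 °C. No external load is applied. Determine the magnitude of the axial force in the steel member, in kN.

The copper has the larger α, so on heating it would change length more than the steel if both were free. The rigid plates force a common final length, so the copper is put into compression and the steel into tension, with equal and opposite forces P (no external load).
Setting the final lengths equal and cancelling L: (α₁ − α₂)ΔT = P/(A₁E₁) + P/(A₂E₂).
|α₁ − α₂|·ΔT = 4.3×10⁻⁶ × 67 = 0.0002881.
1/(A₁E₁) + 1/(A₂E₂) = 1/(750×208×10³) + 1/(1600×124×10³) = 1.145×10⁻⁸ N⁻¹.
So P = 0.0002881 / 1.145×10⁻⁸ = 25.16 kN.

P ≈ 25.2 kN (tensile in the steel)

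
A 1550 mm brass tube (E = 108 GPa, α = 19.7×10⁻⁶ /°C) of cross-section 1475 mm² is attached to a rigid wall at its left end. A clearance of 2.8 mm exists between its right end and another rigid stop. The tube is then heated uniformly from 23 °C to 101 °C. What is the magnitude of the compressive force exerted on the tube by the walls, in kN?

P ≈ 0 kN

Unrestrained expansion: δ_free = αΔT L = 19.7×10⁻⁶ × 78 × 1550 = 2.382 mm.
Since δ_free = 2.38 mm is less than the 2.8 mm gap, the tube never touches the wall. No axial force develops.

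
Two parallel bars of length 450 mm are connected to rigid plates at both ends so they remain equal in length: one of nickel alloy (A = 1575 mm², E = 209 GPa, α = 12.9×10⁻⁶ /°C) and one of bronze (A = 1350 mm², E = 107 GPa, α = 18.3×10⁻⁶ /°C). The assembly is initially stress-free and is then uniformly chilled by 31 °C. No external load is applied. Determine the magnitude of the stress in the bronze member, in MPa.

σ ≈ 12.4 MPa (tensile)

Both members must finish at the same length. With the larger α, the bronze tends to over-contract; the plates restrain it, putting the bronze in tension and the nickel alloy in compression. With no external load the two internal forces are equal and opposite, magnitude P.
Setting the final lengths equal and cancelling L: (α₁ − α₂)ΔT = P/(A₁E₁) + P/(A₂E₂).
|α₁ − α₂|·ΔT = 5.4×10⁻⁶ × 31 = 0.0001674.
1/(A₁E₁) + 1/(A₂E₂) = 1/(1575×209×10³) + 1/(1350×107×10³) = 9.961×10⁻⁹ N⁻¹.
P = 0.0001674 / 9.961×10⁻⁹ = 16810 N = 16.81 kN.
σ_{bronze} = P/A₂ = 16810/1350 = 12.45 MPa, tensile.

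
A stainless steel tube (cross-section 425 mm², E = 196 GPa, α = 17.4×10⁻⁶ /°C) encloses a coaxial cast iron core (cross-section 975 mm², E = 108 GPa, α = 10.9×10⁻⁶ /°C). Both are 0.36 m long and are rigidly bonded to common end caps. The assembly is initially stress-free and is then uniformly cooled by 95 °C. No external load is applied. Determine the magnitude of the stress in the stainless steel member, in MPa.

σ ≈ 67.6 MPa (tensile)

The stainless steel has the larger α, so on cooling it would change length more than the cast iron if both were free. The rigid plates force a common final length, so the stainless steel is put into tension and the cast iron into compression, with equal and opposite forces P (no external load).
Equating the net (thermal + elastic) strains gives |α₁ − α₂|·ΔT = P·[1/(A₁E₁) + 1/(A₂E₂)].
|α₁ − α₂|·ΔT = 6.5×10⁻⁶ × 95 = 0.0006175.
1/(A₁E₁) + 1/(A₂E₂) = 1/(425×196×10³) + 1/(975×108×10³) = 2.15×10⁻⁸ N⁻¹.
So P = 0.0006175 / 2.15×10⁻⁸ = 28.72 kN.
σ_{stainless steel} = P/A₁ = 28720/425 = 67.57 MPa, tensile.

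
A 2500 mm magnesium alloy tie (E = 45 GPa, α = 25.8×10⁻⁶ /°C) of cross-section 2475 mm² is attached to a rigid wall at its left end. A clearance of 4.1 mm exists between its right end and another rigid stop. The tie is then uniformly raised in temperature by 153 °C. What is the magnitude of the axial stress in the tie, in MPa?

Unrestrained expansion: δ_free = αΔT L = 25.8×10⁻⁶ × 153 × 2500 = 9.869 mm.
This exceeds the 4.1 mm gap, so the wall pushes back. The portion of expansion that must be recovered elastically is δ_free − gap = 9.869 − 4.1 = 5.769 mm.
Compatibility: PL/(AE) = 5.769 mm, so σ = P/A = E × (5.769/2500) = 103.8 MPa.

σ ≈ 104 MPa (compressive)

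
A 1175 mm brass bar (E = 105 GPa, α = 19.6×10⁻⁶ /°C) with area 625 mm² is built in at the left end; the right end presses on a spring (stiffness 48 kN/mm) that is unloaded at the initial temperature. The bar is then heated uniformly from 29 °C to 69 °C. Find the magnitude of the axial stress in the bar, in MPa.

The unrestrained thermal change is αΔT L = 19.6×10⁻⁶ × 40 × 1175 = 0.9212 mm.
Let P be the compressive force at the spring. The bar shortens elastically by PL/(AE) and the spring compresses by P/k; together these equal δ_free.
P [ L/(AE) + 1/k ] = δ_free → P [ 1175/(625×105×10³) + 1/(48×10³) ] = 0.9212.
P = 0.9212 / 3.874×10⁻⁵ = 23780 N.
σ = P/A = 23780/625 = 38.05 MPa.

σ ≈ 38 MPa (compressive)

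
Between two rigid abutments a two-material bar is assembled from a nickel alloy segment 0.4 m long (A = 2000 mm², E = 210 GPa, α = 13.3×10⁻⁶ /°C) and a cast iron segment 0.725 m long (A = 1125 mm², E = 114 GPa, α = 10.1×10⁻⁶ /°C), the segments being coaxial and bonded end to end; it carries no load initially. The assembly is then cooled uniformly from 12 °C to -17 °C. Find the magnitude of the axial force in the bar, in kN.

If the supports were absent, the total length change would be Σ αᵢΔT Lᵢ = 13.3×10⁻⁶×29×400 + 10.1×10⁻⁶×29×725 = 0.3666 mm.
The walls prevent any net length change, so an axial force P (same in every segment) develops. Compatibility: P · Σ Lᵢ/(AᵢEᵢ) = δ_free.
The series flexibility is Σ Lᵢ/(AᵢEᵢ) = 400/(2000×210×10³) + 725/(1125×114×10³) = 6.605×10⁻⁶ mm/N.
P = 0.3666 / 6.605×10⁻⁶ = 55500 N = 55.5 kN, tensile.

P ≈ 55.5 kN (tensile)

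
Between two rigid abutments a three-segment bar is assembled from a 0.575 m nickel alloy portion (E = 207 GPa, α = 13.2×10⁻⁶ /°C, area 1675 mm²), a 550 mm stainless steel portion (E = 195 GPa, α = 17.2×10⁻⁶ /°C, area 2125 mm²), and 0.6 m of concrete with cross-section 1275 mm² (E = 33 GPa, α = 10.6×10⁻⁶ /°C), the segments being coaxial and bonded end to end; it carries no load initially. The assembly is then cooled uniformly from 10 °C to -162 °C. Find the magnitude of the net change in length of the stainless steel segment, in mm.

With the walls removed the bar would change length by δ_free = Σ αᵢΔT Lᵢ = 13.2×10⁻⁶×172×575 + 17.2×10⁻⁶×172×550 + 10.6×10⁻⁶×172×600 = 4.027 mm.
Since the ends are fixed, an axial force P builds up, equal in every segment, with P · Σ Lᵢ/(AᵢEᵢ) = δ_free.
Σ Lᵢ/(AᵢEᵢ) = 575/(1675×207×10³) + 550/(2125×195×10³) + 600/(1275×33×10³) = 1.725×10⁻⁵ mm/N.
Hence P = δ_free / Σ(L/AE) = 4.027/1.725×10⁻⁵ = 233.5 kN (tensile).
For the stainless steel segment, free thermal change = 17.2×10⁻⁶×172×550 = 1.627 mm and elastic change from P = 233500×550/(2125×195×10³) = 0.3099 mm; these oppose, so the net change is 1.32 mm (segment shortens).

|ΔL| ≈ 1.32 mm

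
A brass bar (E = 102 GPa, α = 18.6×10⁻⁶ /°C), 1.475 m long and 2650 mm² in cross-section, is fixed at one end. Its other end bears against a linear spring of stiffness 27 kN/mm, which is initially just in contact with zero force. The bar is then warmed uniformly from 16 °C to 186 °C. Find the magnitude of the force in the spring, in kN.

P ≈ 110 kN

The unrestrained thermal change is αΔT L = 18.6×10⁻⁶ × 170 × 1475 = 4.664 mm.
Let P be the compressive force at the spring. The bar shortens elastically by PL/(AE) and the spring compresses by P/k; together these equal δ_free.
P [ L/(AE) + 1/k ] = δ_free → P [ 1475/(2650×102×10³) + 1/(27×10³) ] = 4.664.
P = 4.664 / 4.249×10⁻⁵ = 109800 N.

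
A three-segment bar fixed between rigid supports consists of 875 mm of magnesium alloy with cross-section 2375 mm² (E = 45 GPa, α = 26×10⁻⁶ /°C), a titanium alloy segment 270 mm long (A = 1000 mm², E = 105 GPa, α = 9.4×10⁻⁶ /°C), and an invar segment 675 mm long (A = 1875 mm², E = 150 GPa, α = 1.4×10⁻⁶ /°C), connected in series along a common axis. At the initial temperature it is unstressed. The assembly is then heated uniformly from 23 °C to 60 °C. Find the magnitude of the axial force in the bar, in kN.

P ≈ 73.8 kN (compressive)

If the supports were absent, the total length change would be Σ αᵢΔT Lᵢ = 26×10⁻⁶×37×875 + 9.4×10⁻⁶×37×270 + 1.4×10⁻⁶×37×675 = 0.9706 mm.
Since the ends are fixed, an axial force P builds up, equal in every segment, with P · Σ Lᵢ/(AᵢEᵢ) = δ_free.
The series flexibility is Σ Lᵢ/(AᵢEᵢ) = 875/(2375×45×10³) + 270/(1000×105×10³) + 675/(1875×150×10³) = 1.316×10⁻⁵ mm/N.
So P = 0.9706 / 1.316×10⁻⁵ = 73.76 kN, compressive.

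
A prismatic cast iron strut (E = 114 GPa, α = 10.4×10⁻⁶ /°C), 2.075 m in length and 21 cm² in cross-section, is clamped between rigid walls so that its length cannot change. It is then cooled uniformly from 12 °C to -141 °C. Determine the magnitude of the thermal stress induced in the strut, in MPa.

Because both ends are immovable the net strain is zero, and the suppressed thermal strain is αΔT = 10.4×10⁻⁶ × 153 = 1591.2×10⁻⁶.
The stress required to suppress this strain is σ = Eε = 114×10³ × 1591.2×10⁻⁶ = 181.4 MPa, tensile since the strut is trying to contract.

σ ≈ 181 MPa (tensile)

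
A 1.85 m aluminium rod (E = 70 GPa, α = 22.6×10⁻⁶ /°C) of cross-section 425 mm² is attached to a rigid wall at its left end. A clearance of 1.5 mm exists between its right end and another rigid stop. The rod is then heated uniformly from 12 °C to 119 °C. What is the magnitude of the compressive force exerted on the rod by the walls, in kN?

P ≈ 47.8 kN

If the wall were absent the rod would grow by αΔT L = 22.6×10⁻⁶ × 107 × 1850 = 4.474 mm.
After closing the 1.5 mm clearance, 4.474 − 1.5 = 2.974 mm of expansion remains to be suppressed by the wall.
Compatibility: PL/(AE) = 2.974 mm, so σ = P/A = E × (2.974/1850) = 112.5 MPa.
P = σA = 112.5 × 425 = 47.82 kN.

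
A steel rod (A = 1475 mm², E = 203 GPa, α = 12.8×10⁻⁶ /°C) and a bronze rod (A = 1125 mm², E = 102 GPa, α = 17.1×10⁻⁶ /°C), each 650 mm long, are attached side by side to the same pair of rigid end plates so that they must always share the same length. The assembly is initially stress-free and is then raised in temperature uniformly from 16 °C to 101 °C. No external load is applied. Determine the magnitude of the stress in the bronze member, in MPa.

The bronze has the larger α, so on heating it would change length more than the steel if both were free. The rigid plates force a common final length, so the bronze is put into compression and the steel into tension, with equal and opposite forces P (no external load).
Setting the final lengths equal and cancelling L: (α₁ − α₂)ΔT = P/(A₁E₁) + P/(A₂E₂).
|α₁ − α₂|·ΔT = 4.3×10⁻⁶ × 85 = 0.0003655.
1/(A₁E₁) + 1/(A₂E₂) = 1/(1475×203×10³) + 1/(1125×102×10³) = 1.205×10⁻⁸ N⁻¹.
P = 0.0003655 / 1.205×10⁻⁸ = 30320 N = 30.32 kN.
σ_{bronze} = P/A₂ = 30320/1125 = 26.95 MPa, compressive.

σ ≈ 27 MPa (compressive)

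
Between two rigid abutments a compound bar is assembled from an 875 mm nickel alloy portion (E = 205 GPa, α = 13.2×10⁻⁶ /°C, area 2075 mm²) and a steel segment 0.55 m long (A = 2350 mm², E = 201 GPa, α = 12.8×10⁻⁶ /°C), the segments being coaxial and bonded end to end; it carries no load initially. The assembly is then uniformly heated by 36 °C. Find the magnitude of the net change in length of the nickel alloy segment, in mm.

|ΔL| ≈ 0.0115 mm

If the supports were absent, the total length change would be Σ αᵢΔT Lᵢ = 13.2×10⁻⁶×36×875 + 12.8×10⁻⁶×36×550 = 0.6692 mm.
The rigid supports impose zero overall length change; the single axial force P common to all segments must satisfy P Σ Lᵢ/(AᵢEᵢ) = δ_free.
The series flexibility is Σ Lᵢ/(AᵢEᵢ) = 875/(2075×205×10³) + 550/(2350×201×10³) = 3.221×10⁻⁶ mm/N.
P = 0.6692 / 3.221×10⁻⁶ = 207700 N = 207.7 kN, compressive.
For the nickel alloy segment, free thermal change = 13.2×10⁻⁶×36×875 = 0.4158 mm and elastic change from P = 207700×875/(2075×205×10³) = 0.4273 mm; these oppose, so the net change is 0.0115 mm (segment shortens).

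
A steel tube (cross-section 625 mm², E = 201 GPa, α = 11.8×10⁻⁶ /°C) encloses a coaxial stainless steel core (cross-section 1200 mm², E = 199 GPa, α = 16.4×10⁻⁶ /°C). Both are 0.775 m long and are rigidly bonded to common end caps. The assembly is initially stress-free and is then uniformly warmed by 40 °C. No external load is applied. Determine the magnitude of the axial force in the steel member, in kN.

P ≈ 15.1 kN (tensile in the steel)

Equilibrium of a rigid end plate with no external load gives equal and opposite internal forces ±P in the two members. Since α_{stainless steel} > α_{steel}, heating drives the stainless steel into compression and the steel into tension.
Setting the final lengths equal and cancelling L: (α₁ − α₂)ΔT = P/(A₁E₁) + P/(A₂E₂).
|α₁ − α₂|·ΔT = 4.6×10⁻⁶ × 40 = 0.000184.
1/(A₁E₁) + 1/(A₂E₂) = 1/(625×201×10³) + 1/(1200×199×10³) = 1.215×10⁻⁸ N⁻¹.
P = 0.000184 / 1.215×10⁻⁸ = 15150 N = 15.15 kN.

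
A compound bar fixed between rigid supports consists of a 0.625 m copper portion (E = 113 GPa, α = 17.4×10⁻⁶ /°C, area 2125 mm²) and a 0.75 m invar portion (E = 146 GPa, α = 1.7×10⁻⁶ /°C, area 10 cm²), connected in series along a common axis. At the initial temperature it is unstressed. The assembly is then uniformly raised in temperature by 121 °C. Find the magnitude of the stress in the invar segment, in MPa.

Free thermal expansion of the whole bar: Σ αᵢΔT Lᵢ = 17.4×10⁻⁶×121×625 + 1.7×10⁻⁶×121×750 = 1.47 mm.
The walls prevent any net length change, so an axial force P (same in every segment) develops. Compatibility: P · Σ Lᵢ/(AᵢEᵢ) = δ_free.
The series flexibility is Σ Lᵢ/(AᵢEᵢ) = 625/(2125×113×10³) + 750/(1000×146×10³) = 7.74×10⁻⁶ mm/N.
P = 1.47 / 7.74×10⁻⁶ = 189900 N = 189.9 kN, compressive.
σ_{invar} = P / A = 189900 / 1000 = 189.9 MPa.

σ ≈ 190 MPa (compressive)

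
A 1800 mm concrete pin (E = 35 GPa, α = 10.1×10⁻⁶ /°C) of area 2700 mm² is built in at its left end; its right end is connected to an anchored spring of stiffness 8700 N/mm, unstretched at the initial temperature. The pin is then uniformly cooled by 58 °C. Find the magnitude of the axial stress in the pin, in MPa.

σ ≈ 2.91 MPa (tensile)

If the spring were absent the pin would shorten by αΔT L = 10.1×10⁻⁶ × 58 × 1800 = 1.054 mm.
Let P be the tensile force in the spring. The pin extends elastically by PL/(AE) and the spring stretches by P/k; together these equal δ_free.
So P = δ_free / [L/(AE) + 1/k] = 1.054 / [ 1800/(2700×35×10³) + 1/(8700) ].
P = 1.054 / 0.000134 = 7870 N.
σ = P/A = 7870/2700 = 2.915 MPa.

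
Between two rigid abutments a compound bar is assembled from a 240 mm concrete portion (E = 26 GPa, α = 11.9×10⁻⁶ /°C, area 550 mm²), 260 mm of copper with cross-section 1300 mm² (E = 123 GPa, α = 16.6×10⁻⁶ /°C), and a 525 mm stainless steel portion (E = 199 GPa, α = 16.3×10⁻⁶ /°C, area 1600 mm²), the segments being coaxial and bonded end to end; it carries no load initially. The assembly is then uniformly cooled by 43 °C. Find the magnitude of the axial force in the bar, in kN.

With the walls removed the bar would change length by δ_free = Σ αᵢΔT Lᵢ = 11.9×10⁻⁶×43×240 + 16.6×10⁻⁶×43×260 + 16.3×10⁻⁶×43×525 = 0.6764 mm.
The rigid supports impose zero overall length change; the single axial force P common to all segments must satisfy P Σ Lᵢ/(AᵢEᵢ) = δ_free.
Σ Lᵢ/(AᵢEᵢ) = 240/(550×26×10³) + 260/(1300×123×10³) + 525/(1600×199×10³) = 2.006×10⁻⁵ mm/N.
Hence P = δ_free / Σ(L/AE) = 0.6764/2.006×10⁻⁵ = 33.72 kN (tensile).

P ≈ 33.7 kN (tensile)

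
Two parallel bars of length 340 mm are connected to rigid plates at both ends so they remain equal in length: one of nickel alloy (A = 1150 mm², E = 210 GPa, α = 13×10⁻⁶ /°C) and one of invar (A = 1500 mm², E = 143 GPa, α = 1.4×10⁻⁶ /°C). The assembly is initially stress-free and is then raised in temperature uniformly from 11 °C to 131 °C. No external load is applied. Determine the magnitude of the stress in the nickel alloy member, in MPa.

σ ≈ 138 MPa (compressive)

Equilibrium of a rigid end plate with no external load gives equal and opposite internal forces ±P in the two members. Since α_{nickel alloy} > α_{invar}, heating drives the nickel alloy into compression and the invar into tension.
Equating the net (thermal + elastic) strains gives |α₁ − α₂|·ΔT = P·[1/(A₁E₁) + 1/(A₂E₂)].
|α₁ − α₂|·ΔT = 11.6×10⁻⁶ × 120 = 0.001392.
1/(A₁E₁) + 1/(A₂E₂) = 1/(1150×210×10³) + 1/(1500×143×10³) = 8.803×10⁻⁹ N⁻¹.
P = 0.001392 / 8.803×10⁻⁹ = 158100 N = 158.1 kN.
σ_{nickel alloy} = P/A₁ = 158100/1150 = 137.5 MPa, compressive.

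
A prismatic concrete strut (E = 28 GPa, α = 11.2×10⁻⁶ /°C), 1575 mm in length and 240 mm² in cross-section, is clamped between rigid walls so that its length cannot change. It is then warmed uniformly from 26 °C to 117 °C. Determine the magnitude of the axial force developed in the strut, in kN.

P ≈ 6.85 kN (compressive)

The ends cannot move, so σ = EαΔT = 28×10³ × 11.2×10⁻⁶ × 91 = 28.54 MPa.
Axial force P = σA = 28.54 × 240 = 6849 N = 6.849 kN, compressive.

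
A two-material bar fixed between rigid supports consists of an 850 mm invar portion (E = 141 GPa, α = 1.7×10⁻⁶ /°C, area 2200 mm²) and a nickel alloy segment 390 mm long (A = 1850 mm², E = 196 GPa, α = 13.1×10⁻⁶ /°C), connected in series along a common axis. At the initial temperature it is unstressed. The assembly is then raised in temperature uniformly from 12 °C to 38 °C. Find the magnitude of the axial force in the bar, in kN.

With the walls removed the bar would change length by δ_free = Σ αᵢΔT Lᵢ = 1.7×10⁻⁶×26×850 + 13.1×10⁻⁶×26×390 = 0.1704 mm.
The walls prevent any net length change, so an axial force P (same in every segment) develops. Compatibility: P · Σ Lᵢ/(AᵢEᵢ) = δ_free.
Σ Lᵢ/(AᵢEᵢ) = 850/(2200×141×10³) + 390/(1850×196×10³) = 3.816×10⁻⁶ mm/N.
P = 0.1704 / 3.816×10⁻⁶ = 44660 N = 44.66 kN, compressive.

P ≈ 44.7 kN (compressive)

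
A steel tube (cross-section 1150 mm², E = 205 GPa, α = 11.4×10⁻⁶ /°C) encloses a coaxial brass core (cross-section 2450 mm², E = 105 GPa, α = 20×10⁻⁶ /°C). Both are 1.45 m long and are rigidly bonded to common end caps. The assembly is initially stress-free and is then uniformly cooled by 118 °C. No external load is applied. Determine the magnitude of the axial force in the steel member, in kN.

The brass has the larger α, so on cooling it would change length more than the steel if both were free. The rigid plates force a common final length, so the brass is put into tension and the steel into compression, with equal and opposite forces P (no external load).
Equating the net (thermal + elastic) strains gives |α₁ − α₂|·ΔT = P·[1/(A₁E₁) + 1/(A₂E₂)].
|α₁ − α₂|·ΔT = 8.6×10⁻⁶ × 118 = 0.001015.
1/(A₁E₁) + 1/(A₂E₂) = 1/(1150×205×10³) + 1/(2450×105×10³) = 8.129×10⁻⁹ N⁻¹.
So P = 0.001015 / 8.129×10⁻⁹ = 124.8 kN.

P ≈ 125 kN (compressive in the steel)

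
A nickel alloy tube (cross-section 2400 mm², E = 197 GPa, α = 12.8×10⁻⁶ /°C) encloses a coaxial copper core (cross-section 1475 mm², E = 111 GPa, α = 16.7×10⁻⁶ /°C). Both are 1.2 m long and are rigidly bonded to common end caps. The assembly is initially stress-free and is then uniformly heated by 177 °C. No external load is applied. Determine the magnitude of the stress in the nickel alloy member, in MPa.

The copper has the larger α, so on heating it would change length more than the nickel alloy if both were free. The rigid plates force a common final length, so the copper is put into compression and the nickel alloy into tension, with equal and opposite forces P (no external load).
Equating the net (thermal + elastic) strains gives |α₁ − α₂|·ΔT = P·[1/(A₁E₁) + 1/(A₂E₂)].
|α₁ − α₂|·ΔT = 3.9×10⁻⁶ × 177 = 0.0006903.
1/(A₁E₁) + 1/(A₂E₂) = 1/(2400×197×10³) + 1/(1475×111×10³) = 8.223×10⁻⁹ N⁻¹.
So P = 0.0006903 / 8.223×10⁻⁹ = 83.95 kN.
σ_{nickel alloy} = P/A₁ = 83950/2400 = 34.98 MPa, tensile.

σ ≈ 35 MPa (tensile)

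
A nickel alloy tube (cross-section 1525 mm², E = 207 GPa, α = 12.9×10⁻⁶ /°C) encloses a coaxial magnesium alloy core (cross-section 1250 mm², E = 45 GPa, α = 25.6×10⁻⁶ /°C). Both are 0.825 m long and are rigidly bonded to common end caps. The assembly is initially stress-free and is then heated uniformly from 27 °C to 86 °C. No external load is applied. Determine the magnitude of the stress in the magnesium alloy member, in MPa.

σ ≈ 28.6 MPa (compressive)

The magnesium alloy has the larger α, so on heating it would change length more than the nickel alloy if both were free. The rigid plates force a common final length, so the magnesium alloy is put into compression and the nickel alloy into tension, with equal and opposite forces P (no external load).
Compatibility of the two members (thermal + elastic change equal): (α₁ − α₂)ΔT = P·[1/(A₁E₁) + 1/(A₂E₂)].
|α₁ − α₂|·ΔT = 12.7×10⁻⁶ × 59 = 0.0007493.
1/(A₁E₁) + 1/(A₂E₂) = 1/(1525×207×10³) + 1/(1250×45×10³) = 2.095×10⁻⁸ N⁻¹.
P = 0.0007493 / 2.095×10⁻⁸ = 35770 N = 35.77 kN.
σ_{magnesium alloy} = P/A₂ = 35770/1250 = 28.62 MPa, compressive.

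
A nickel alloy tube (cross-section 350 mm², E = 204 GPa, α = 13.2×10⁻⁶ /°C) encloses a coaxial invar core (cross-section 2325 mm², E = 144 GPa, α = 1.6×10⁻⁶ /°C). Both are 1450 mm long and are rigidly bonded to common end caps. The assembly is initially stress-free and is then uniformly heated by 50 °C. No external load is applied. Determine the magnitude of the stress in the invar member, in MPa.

Both members must finish at the same length. With the larger α, the nickel alloy tends to over-expand; the plates restrain it, putting the nickel alloy in compression and the invar in tension. With no external load the two internal forces are equal and opposite, magnitude P.
Equating the net (thermal + elastic) strains gives |α₁ − α₂|·ΔT = P·[1/(A₁E₁) + 1/(A₂E₂)].
|α₁ − α₂|·ΔT = 11.6×10⁻⁶ × 50 = 0.00058.
1/(A₁E₁) + 1/(A₂E₂) = 1/(350×204×10³) + 1/(2325×144×10³) = 1.699×10⁻⁸ N⁻¹.
P = 0.00058 / 1.699×10⁻⁸ = 34130 N = 34.13 kN.
σ_{invar} = P/A₂ = 34130/2325 = 14.68 MPa, tensile.

σ ≈ 14.7 MPa (tensile)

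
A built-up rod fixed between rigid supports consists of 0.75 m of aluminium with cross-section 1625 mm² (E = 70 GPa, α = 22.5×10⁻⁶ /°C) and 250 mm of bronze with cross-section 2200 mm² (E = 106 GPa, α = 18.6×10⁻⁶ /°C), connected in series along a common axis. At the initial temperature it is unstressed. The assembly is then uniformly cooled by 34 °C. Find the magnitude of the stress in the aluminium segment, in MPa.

Free thermal contraction of the whole bar: Σ αᵢΔT Lᵢ = 22.5×10⁻⁶×34×750 + 18.6×10⁻⁶×34×250 = 0.7319 mm.
Since the ends are fixed, an axial force P builds up, equal in every segment, with P · Σ Lᵢ/(AᵢEᵢ) = δ_free.
The series flexibility is Σ Lᵢ/(AᵢEᵢ) = 750/(1625×70×10³) + 250/(2200×106×10³) = 7.665×10⁻⁶ mm/N.
So P = 0.7319 / 7.665×10⁻⁶ = 95.47 kN, tensile.
σ_{aluminium} = P / A = 95470 / 1625 = 58.75 MPa.

σ ≈ 58.8 MPa (tensile)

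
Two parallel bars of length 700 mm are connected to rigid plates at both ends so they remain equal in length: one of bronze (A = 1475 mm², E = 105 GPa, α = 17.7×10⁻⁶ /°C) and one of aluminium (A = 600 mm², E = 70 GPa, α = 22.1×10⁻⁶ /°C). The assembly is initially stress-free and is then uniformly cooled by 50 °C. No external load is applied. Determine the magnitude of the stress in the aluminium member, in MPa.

Equilibrium of a rigid end plate with no external load gives equal and opposite internal forces ±P in the two members. Since α_{aluminium} > α_{bronze}, cooling drives the aluminium into tension and the bronze into compression.
Setting the final lengths equal and cancelling L: (α₁ − α₂)ΔT = P/(A₁E₁) + P/(A₂E₂).
|α₁ − α₂|·ΔT = 4.4×10⁻⁶ × 50 = 0.00022.
1/(A₁E₁) + 1/(A₂E₂) = 1/(1475×105×10³) + 1/(600×70×10³) = 3.027×10⁻⁸ N⁻¹.
So P = 0.00022 / 3.027×10⁻⁸ = 7.269 kN.
σ_{aluminium} = P/A₂ = 7269/600 = 12.11 MPa, tensile.

σ ≈ 12.1 MPa (tensile)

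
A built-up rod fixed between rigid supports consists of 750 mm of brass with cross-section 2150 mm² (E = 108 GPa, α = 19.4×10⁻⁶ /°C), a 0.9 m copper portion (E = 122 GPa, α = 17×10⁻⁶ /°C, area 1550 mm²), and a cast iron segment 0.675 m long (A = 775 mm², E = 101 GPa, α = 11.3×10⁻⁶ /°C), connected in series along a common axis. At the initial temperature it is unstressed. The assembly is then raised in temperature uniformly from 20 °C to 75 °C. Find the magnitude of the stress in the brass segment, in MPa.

σ ≈ 57.7 MPa (compressive)

With the walls removed the bar would change length by δ_free = Σ αᵢΔT Lᵢ = 19.4×10⁻⁶×55×750 + 17×10⁻⁶×55×900 + 11.3×10⁻⁶×55×675 = 2.061 mm.
The walls prevent any net length change, so an axial force P (same in every segment) develops. Compatibility: P · Σ Lᵢ/(AᵢEᵢ) = δ_free.
The series flexibility is Σ Lᵢ/(AᵢEᵢ) = 750/(2150×108×10³) + 900/(1550×122×10³) + 675/(775×101×10³) = 1.661×10⁻⁵ mm/N.
Hence P = δ_free / Σ(L/AE) = 2.061/1.661×10⁻⁵ = 124.1 kN (compressive).
σ_{brass} = P / A = 124100 / 2150 = 57.71 MPa.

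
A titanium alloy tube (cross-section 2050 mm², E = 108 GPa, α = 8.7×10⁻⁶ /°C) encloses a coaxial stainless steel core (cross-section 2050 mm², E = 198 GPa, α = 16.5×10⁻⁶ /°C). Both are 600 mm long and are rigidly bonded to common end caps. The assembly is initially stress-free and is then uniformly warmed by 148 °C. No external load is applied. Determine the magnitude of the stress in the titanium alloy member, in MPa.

Both members must finish at the same length. With the larger α, the stainless steel tends to over-expand; the plates restrain it, putting the stainless steel in compression and the titanium alloy in tension. With no external load the two internal forces are equal and opposite, magnitude P.
Setting the final lengths equal and cancelling L: (α₁ − α₂)ΔT = P/(A₁E₁) + P/(A₂E₂).
|α₁ − α₂|·ΔT = 7.8×10⁻⁶ × 148 = 0.001154.
1/(A₁E₁) + 1/(A₂E₂) = 1/(2050×108×10³) + 1/(2050×198×10³) = 6.98×10⁻⁹ N⁻¹.
So P = 0.001154 / 6.98×10⁻⁹ = 165.4 kN.
σ_{titanium alloy} = P/A₁ = 165400/2050 = 80.67 MPa, tensile.

σ ≈ 80.7 MPa (tensile)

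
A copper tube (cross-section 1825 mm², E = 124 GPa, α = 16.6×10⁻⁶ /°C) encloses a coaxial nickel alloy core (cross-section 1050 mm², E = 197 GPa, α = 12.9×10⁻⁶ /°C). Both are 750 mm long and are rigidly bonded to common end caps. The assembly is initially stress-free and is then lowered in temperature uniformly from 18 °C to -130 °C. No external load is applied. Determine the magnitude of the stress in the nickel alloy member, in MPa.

The copper has the larger α, so on cooling it would change length more than the nickel alloy if both were free. The rigid plates force a common final length, so the copper is put into tension and the nickel alloy into compression, with equal and opposite forces P (no external load).
Compatibility of the two members (thermal + elastic change equal): (α₁ − α₂)ΔT = P·[1/(A₁E₁) + 1/(A₂E₂)].
|α₁ − α₂|·ΔT = 3.7×10⁻⁶ × 148 = 0.0005476.
1/(A₁E₁) + 1/(A₂E₂) = 1/(1825×124×10³) + 1/(1050×197×10³) = 9.253×10⁻⁹ N⁻¹.
So P = 0.0005476 / 9.253×10⁻⁹ = 59.18 kN.
σ_{nickel alloy} = P/A₂ = 59180/1050 = 56.36 MPa, compressive.

σ ≈ 56.4 MPa (compressive)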